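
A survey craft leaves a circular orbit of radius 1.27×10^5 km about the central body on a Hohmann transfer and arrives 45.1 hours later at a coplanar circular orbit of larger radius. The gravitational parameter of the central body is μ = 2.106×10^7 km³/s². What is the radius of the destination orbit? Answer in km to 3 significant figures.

r₂ = 6.39×10^5 km

Transfer time t = 45.1 hours = 1.6236×10^5 s, and t = π√(a_t³/μ).
So a_t = (μ t²/π²)^(1/3) = (2.106×10^7 × (1.6236×10^5)² / π²)^(1/3) = 3.8315×10^5 km.
Since a_t = (r₁ + r₂)/2, r₂ = 2a_t − r₁ = 2×3.8315×10^5 − 1.270×10^5 = 6.393×10^5 km.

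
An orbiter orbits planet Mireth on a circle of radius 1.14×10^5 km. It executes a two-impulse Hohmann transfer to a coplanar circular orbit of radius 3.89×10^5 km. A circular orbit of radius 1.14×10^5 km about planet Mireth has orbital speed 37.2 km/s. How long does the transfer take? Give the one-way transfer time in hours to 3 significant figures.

From the circular-orbit relation v² = μ/r at r = 1.14×10^5 km: μ = v²r = (37.2)² × 1.14×10^5 = 1.57758×10^8 km³/s².
Semi-major axis of the transfer orbit: a_t = (1.140×10^5 + 3.890×10^5)/2 = 2.515×10^5 km.
Transfer time t = π√(a_t³/μ) = π√((2.515×10^5)³ / 1.57758×10^8) = 31550 s.
Converting: 31550 s ÷ 3600 s/hour = 8.76 hours.

t = 8.76 hours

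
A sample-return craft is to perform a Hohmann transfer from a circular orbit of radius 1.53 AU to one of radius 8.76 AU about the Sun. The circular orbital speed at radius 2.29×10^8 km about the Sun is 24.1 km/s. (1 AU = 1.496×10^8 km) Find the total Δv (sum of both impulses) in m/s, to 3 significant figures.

From the circular-orbit relation v² = μ/r at r = 2.29×10^8 km: μ = v²r = (24.1)² × 2.29×10^8 = 1.33005×10^11 km³/s².
In km: r₁ = 1.53 × 1.496×10^8 = 2.28888×10^8 km; r₂ = 8.76 × 1.496×10^8 = 1.310496×10^9 km.
Transfer-ellipse semi-major axis a_t = (r₁ + r₂)/2 = (2.28888×10^8 + 1.310496×10^9)/2 = 7.69692×10^8 km.
Circular speed at r₁: v₁ = √(μ/r₁) = √(1.33005×10^11/2.28888×10^8) = 24.1059 km/s.
On the transfer ellipse at r₁, v² = μ(2/r − 1/a) gives v_p = √[μ(2/r₁ − 1/a_t)] = 31.4545 km/s.
First burn Δv₁ = |v_p − v₁| = 7.349 km/s.
Circular speed at r₂: v₂ = √(μ/r₂) = 10.0743 km/s.
Transfer-orbit speed at r₂: v_a = √[μ(2/r₂ − 1/a_t)] = 5.49376 km/s.
Second burn Δv₂ = |v₂ − v_a| = 4.581 km/s.
Total Δv = Δv₁ + Δv₂ = 11.93 km/s.

Δv = 11900 m/s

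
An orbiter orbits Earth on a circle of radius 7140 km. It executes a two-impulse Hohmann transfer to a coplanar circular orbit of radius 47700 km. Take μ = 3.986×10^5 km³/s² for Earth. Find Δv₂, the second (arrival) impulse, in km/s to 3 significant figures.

Δv₂ = 1.42 km/s

Transfer-ellipse semi-major axis a_t = (r₁ + r₂)/2 = (7140 + 47700)/2 = 27420 km.
Circular speed at r = 47700 km: v_c = √(μ/r) = 2.891 km/s.
Transfer-orbit speed at the same r (vis-viva, a = a_t): v_t = √[μ(2/r − 1/a_t)] = 1.475 km/s.
Δv₂ = |v_t − v_c| = |1.475 − 2.891| = 1.416 km/s.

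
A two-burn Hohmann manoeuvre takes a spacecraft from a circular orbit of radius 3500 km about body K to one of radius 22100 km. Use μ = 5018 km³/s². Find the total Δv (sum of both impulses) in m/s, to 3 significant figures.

Δv = 603 m/s

Semi-major axis of the transfer orbit: a_t = (3500 + 22100)/2 = 12800 km.
At r₁ the circular-orbit speed is v₁ = √(μ/r₁) = 1.197 km/s.
On the transfer ellipse at r₁, vis-viva gives v_p = √[μ(2/r₁ − 1/a_t)] = 1.573 km/s.
First burn Δv₁ = |v_p − v₁| = 0.3760 km/s.
Circular speed at r₂: v₂ = √(μ/r₂) = 0.4765 km/s.
Transfer-orbit speed at r₂: v_a = √[μ(2/r₂ − 1/a_t)] = 0.2492 km/s.
Second burn Δv₂ = |v₂ − v_a| = 0.2273 km/s.
Total Δv = Δv₁ + Δv₂ = 0.6033 km/s.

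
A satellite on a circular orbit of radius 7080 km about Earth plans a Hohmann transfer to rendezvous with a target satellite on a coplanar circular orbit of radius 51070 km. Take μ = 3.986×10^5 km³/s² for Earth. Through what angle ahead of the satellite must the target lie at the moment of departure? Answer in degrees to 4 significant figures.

φ = 102.7°

Transfer-ellipse semi-major axis a_t = (r₁ + r₂)/2 = (7080 + 51070)/2 = 29075 km.
The half-period of the transfer ellipse is t = π√(a_t³/μ) = 24670 s.
The target's mean motion on its circular orbit is ω₂ = √(μ/r₂³) = 5.4704×10^-5 rad/s.
Angle swept by the target during transfer: ω₂·t = 1.3495 rad = 77.32°.
Arrival is 180° from departure on the ellipse, so φ = 180° − 77.32° = 102.7°.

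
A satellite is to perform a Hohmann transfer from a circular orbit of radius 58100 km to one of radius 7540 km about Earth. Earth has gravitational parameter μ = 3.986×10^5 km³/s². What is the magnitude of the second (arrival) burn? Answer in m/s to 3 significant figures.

Δv₂ = 2400 m/s

Transfer-ellipse semi-major axis a_t = (r₁ + r₂)/2 = (58100 + 7540)/2 = 32820 km.
On the circular orbit at r = 7540 km, v_c = √(μ/r) = 7.271 km/s.
Vis-viva on the transfer ellipse at r = 7540 km gives v_t = √[μ(2/r − 1/a_t)] = 9.674 km/s.
Δv₂ = |v_t − v_c| = |9.674 − 7.271| = 2.403 km/s.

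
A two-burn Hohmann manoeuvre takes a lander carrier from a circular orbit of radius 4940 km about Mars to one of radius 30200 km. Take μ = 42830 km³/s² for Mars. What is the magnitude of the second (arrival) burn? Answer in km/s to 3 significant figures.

Δv₂ = 0.559 km/s

Transfer-ellipse semi-major axis a_t = (r₁ + r₂)/2 = (4940 + 30200)/2 = 17570 km.
Circular speed at r = 30200 km: v_c = √(μ/r) = 1.1909 km/s.
Transfer-orbit speed at the same r (vis-viva, a = a_t): v_t = √[μ(2/r − 1/a_t)] = 0.63146 km/s.
Δv₂ = |v_t − v_c| = |0.63146 − 1.1909| = 0.5594 km/s.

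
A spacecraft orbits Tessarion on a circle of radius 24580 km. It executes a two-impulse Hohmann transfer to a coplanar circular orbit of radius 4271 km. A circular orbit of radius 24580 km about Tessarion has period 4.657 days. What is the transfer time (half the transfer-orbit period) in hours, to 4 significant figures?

From Kepler's third law T² = 4π²r³/μ at r = 24580 km, T = 4.657 days = 4.657 × 86400 s = 4.023648×10^5 s: μ = 4π²r³/T² = 3621.31 km³/s².
Semi-major axis of the transfer orbit: a_t = (24580 + 4271)/2 = 14425.5 km.
Transfer time t = π√(a_t³/μ) = π√((14425.5)³ / 3621.31) = 90451 s.
Converting: 90451 s ÷ 3600 s/hour = 25.13 hours.

t = 25.13 hours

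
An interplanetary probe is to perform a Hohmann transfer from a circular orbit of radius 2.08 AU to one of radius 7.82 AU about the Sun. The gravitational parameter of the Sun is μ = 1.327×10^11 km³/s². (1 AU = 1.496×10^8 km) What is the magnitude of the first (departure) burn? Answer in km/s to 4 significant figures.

Δv₁ = 5.305 km/s

In km: r₁ = 2.08 × 1.496×10^8 = 3.11168×10^8 km; r₂ = 7.82 × 1.496×10^8 = 1.169872×10^9 km.
The Hohmann ellipse has a_t = (r₁ + r₂)/2 = 7.4052×10^8 km.
Circular speed at r = 3.11168×10^8 km: v_c = √(μ/r) = 20.651 km/s.
Vis-viva on the transfer ellipse at r = 3.11168×10^8 km gives v_t = √[μ(2/r − 1/a_t)] = 25.956 km/s.
Δv₁ = |v_t − v_c| = |25.956 − 20.651| = 5.305 km/s.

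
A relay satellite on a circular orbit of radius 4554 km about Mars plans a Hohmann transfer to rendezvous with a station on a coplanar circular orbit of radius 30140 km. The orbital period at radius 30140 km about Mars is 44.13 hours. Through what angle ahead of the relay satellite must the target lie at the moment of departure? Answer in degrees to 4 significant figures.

φ = 101.4°

From Kepler's third law T² = 4π²r³/μ at r = 30140 km, T = 44.13 hours = 44.13 × 3600 s = 1.58868×10^5 s: μ = 4π²r³/T² = 42826.9 km³/s².
Transfer-ellipse semi-major axis a_t = (r₁ + r₂)/2 = (4554 + 30140)/2 = 17347 km.
Transfer time t = π√(a_t³/μ) = 34683.9 s.
The target's mean motion on its circular orbit is ω₂ = √(μ/r₂³) = 3.95497×10^-5 rad/s.
Angle swept by the target during transfer: ω₂·t = 1.3717 rad = 78.59°.
Arrival is 180° from departure on the ellipse, so φ = 180° − 78.59° = 101.4°.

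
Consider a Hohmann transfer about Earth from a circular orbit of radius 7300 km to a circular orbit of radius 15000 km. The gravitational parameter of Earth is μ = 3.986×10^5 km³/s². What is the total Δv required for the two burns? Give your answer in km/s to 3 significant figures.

Transfer-ellipse semi-major axis a_t = (r₁ + r₂)/2 = (7300 + 15000)/2 = 11150 km.
At r₁ the circular-orbit speed is v₁ = √(μ/r₁) = 7.3894 km/s.
On the transfer ellipse at r₁, v² = μ(2/r − 1/a) gives v_p = √[μ(2/r₁ − 1/a_t)] = 8.5707 km/s.
First burn Δv₁ = |v_p − v₁| = 1.181 km/s.
Circular speed at r₂: v₂ = √(μ/r₂) = 5.15493 km/s.
Transfer-orbit speed at r₂: v_a = √[μ(2/r₂ − 1/a_t)] = 4.17107 km/s.
Second burn Δv₂ = |v₂ − v_a| = 0.9839 km/s.
Δv = Δv₁ + Δv₂ = 1.181 + 0.9839 = 2.165 km/s.

Δv = 2.17 km/s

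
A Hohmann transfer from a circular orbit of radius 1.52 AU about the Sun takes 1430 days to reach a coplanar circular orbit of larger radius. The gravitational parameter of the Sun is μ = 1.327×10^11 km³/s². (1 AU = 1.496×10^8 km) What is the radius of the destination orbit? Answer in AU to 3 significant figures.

r₂ = 6.37 AU

In km: r₁ = 1.52 × 1.496×10^8 = 2.27392×10^8 km.
Transfer time t = 1430 days = 1.23552×10^8 s, and t = π√(a_t³/μ).
So a_t = (μ t²/π²)^(1/3) = (1.327×10^11 × (1.23552×10^8)² / π²)^(1/3) = 5.8987×10^8 km.
Since a_t = (r₁ + r₂)/2, r₂ = 2a_t − r₁ = 2×5.8987×10^8 − 2.27392×10^8 = 9.52348×10^8 km.
In AU: r₂ = 9.52348×10^8 / 1.496×10^8 = 6.37 AU.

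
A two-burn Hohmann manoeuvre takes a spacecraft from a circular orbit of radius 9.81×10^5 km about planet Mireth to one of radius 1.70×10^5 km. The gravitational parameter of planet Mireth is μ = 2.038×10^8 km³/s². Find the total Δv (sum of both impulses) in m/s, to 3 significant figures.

Transfer-ellipse semi-major axis a_t = (r₁ + r₂)/2 = (9.810×10^5 + 1.700×10^5)/2 = 5.755×10^5 km.
At r₁ the circular-orbit speed is v₁ = √(μ/r₁) = 14.4134 km/s.
On the transfer ellipse at r₁, vis-viva gives v_a = √[μ(2/r₁ − 1/a_t)] = 7.83374 km/s.
First burn Δv₁ = |v_a − v₁| = 6.580 km/s.
At r₂, v₂ = √(μ/r₂) = 34.624 km/s.
Transfer-orbit speed at r₂: v_p = √[μ(2/r₂ − 1/a_t)] = 45.205 km/s.
Second burn Δv₂ = |v₂ − v_p| = 10.58 km/s.
Δv = Δv₁ + Δv₂ = 6.580 + 10.58 = 17.16 km/s.

Δv = 17200 m/s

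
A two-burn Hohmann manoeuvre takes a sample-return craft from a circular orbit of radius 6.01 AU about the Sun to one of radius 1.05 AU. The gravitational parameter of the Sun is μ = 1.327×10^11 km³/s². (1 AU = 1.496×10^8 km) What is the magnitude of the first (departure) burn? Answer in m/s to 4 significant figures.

In km: r₁ = 6.01 × 1.496×10^8 = 8.99096×10^8 km; r₂ = 1.05 × 1.496×10^8 = 1.5708×10^8 km.
Transfer-ellipse semi-major axis a_t = (r₁ + r₂)/2 = (8.99096×10^8 + 1.5708×10^8)/2 = 5.28088×10^8 km.
Circular speed at r = 8.99096×10^8 km: v_c = √(μ/r) = 12.149 km/s.
Vis-viva on the transfer ellipse at r = 8.99096×10^8 km gives v_t = √[μ(2/r − 1/a_t)] = 6.6258 km/s.
Δv₁ = |v_t − v_c| = |6.6258 − 12.149| = 5.523 km/s.

Δv₁ = 5523 m/s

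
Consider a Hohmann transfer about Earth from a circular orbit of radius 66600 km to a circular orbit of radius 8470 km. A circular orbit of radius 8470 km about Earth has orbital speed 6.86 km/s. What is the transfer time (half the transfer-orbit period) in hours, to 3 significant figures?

From the circular-orbit relation v² = μ/r at r = 8470 km: μ = v²r = (6.86)² × 8470 = 3.98595×10^5 km³/s².
Semi-major axis of the transfer orbit: a_t = (66600 + 8470)/2 = 37535 km.
Transfer time t = π√(a_t³/μ) = π√((37535)³ / 3.98595×10^5) = 36190 s.
Converting: 36190 s ÷ 3600 s/hour = 10.1 hours.

t = 10.1 hours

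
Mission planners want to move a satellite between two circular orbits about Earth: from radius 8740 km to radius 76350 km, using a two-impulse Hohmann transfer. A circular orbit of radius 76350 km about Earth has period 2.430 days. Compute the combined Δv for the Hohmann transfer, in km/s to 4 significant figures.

From Kepler's third law T² = 4π²r³/μ at r = 76350 km, T = 2.430 days = 2.430 × 86400 s = 2.09952×10^5 s: μ = 4π²r³/T² = 3.98609×10^5 km³/s².
The Hohmann ellipse has a_t = (r₁ + r₂)/2 = 42545 km.
At r₁ the circular-orbit speed is v₁ = √(μ/r₁) = 6.753 km/s.
Transfer-orbit speed at r₁ (v² = μ(2/r − 1/a)): v_p = √[μ(2/r₁ − 1/a_t)] = 9.047 km/s.
First burn Δv₁ = |v_p − v₁| = 2.294 km/s.
Circular speed at r₂: v₂ = √(μ/r₂) = 2.285 km/s.
Transfer-orbit speed at r₂: v_a = √[μ(2/r₂ − 1/a_t)] = 1.036 km/s.
Second burn Δv₂ = |v₂ − v_a| = 1.249 km/s.
Δv = Δv₁ + Δv₂ = 2.294 + 1.249 = 3.543 km/s.

Δv = 3.543 km/s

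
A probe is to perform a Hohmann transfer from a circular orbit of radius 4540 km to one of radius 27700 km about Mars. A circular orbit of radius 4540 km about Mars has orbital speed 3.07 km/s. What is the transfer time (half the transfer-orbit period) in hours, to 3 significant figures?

From the circular-orbit relation v² = μ/r at r = 4540 km: μ = v²r = (3.07)² × 4540 = 42789.0 km³/s².
Semi-major axis of the transfer orbit: a_t = (4540 + 27700)/2 = 16120 km.
Half the transfer-orbit period gives t = π√(a_t³/μ) = 31080 s.
Converting: 31080 s ÷ 3600 s/hour = 8.63 hours.

t = 8.63 hours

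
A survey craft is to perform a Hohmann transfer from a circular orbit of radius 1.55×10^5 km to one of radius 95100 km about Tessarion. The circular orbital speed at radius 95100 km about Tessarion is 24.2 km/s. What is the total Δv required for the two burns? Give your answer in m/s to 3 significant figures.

Δv = 5170 m/s

From the circular-orbit relation v² = μ/r at r = 95100 km: μ = v²r = (24.2)² × 95100 = 5.56944×10^7 km³/s².
Semi-major axis of the transfer orbit: a_t = (1.550×10^5 + 95100)/2 = 1.2505×10^5 km.
At r₁ the circular-orbit speed is v₁ = √(μ/r₁) = 18.956 km/s.
Transfer-orbit speed at r₁ (vis-viva): v_a = √[μ(2/r₁ − 1/a_t)] = 16.531 km/s.
First burn Δv₁ = |v_a − v₁| = 2.425 km/s.
Circular speed at r₂: v₂ = √(μ/r₂) = 24.200 km/s.
Transfer-orbit speed at r₂: v_p = √[μ(2/r₂ − 1/a_t)] = 26.943 km/s.
Second burn Δv₂ = |v₂ − v_p| = 2.743 km/s.
Δv = Δv₁ + Δv₂ = 2.425 + 2.743 = 5.168 km/s.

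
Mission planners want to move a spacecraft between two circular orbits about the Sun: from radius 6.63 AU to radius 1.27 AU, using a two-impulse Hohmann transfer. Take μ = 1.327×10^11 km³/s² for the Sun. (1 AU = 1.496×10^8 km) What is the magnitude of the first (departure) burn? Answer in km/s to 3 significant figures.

Δv₁ = 5.01 km/s

In km: r₁ = 6.63 × 1.496×10^8 = 9.91848×10^8 km; r₂ = 1.27 × 1.496×10^8 = 1.89992×10^8 km.
Transfer-ellipse semi-major axis a_t = (r₁ + r₂)/2 = (9.91848×10^8 + 1.89992×10^8)/2 = 5.9092×10^8 km.
On the circular orbit at r = 9.91848×10^8 km, v_c = √(μ/r) = 11.567 km/s.
Vis-viva on the transfer ellipse at r = 9.91848×10^8 km gives v_t = √[μ(2/r − 1/a_t)] = 6.5587 km/s.
Δv₁ = |v_t − v_c| = |6.5587 − 11.567| = 5.008 km/s.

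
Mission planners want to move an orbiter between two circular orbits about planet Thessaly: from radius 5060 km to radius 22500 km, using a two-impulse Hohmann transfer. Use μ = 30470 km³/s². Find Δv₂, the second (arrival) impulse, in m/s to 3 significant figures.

Semi-major axis of the transfer orbit: a_t = (5060 + 22500)/2 = 13780 km.
On the circular orbit at r = 22500 km, v_c = √(μ/r) = 1.1637 km/s.
Transfer-orbit speed at the same r (vis-viva, a = a_t): v_t = √[μ(2/r − 1/a_t)] = 0.70517 km/s.
Δv₂ = |v_t − v_c| = |0.70517 − 1.1637| = 0.4585 km/s.

Δv₂ = 459 m/s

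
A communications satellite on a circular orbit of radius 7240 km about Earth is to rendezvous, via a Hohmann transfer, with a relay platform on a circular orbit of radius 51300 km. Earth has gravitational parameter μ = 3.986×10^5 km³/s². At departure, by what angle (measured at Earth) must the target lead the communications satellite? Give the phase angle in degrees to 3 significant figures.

Semi-major axis of the transfer orbit: a_t = (7240 + 51300)/2 = 29270 km.
The half-period of the transfer ellipse is t = π√(a_t³/μ) = 24920 s.
Target angular speed ω₂ = √(μ/r₂³) = 5.434×10^-5 rad/s.
Angle swept by the target during transfer: ω₂·t = 1.354 rad = 77.58°.
Arrival is 180° from departure on the ellipse, so φ = 180° − 77.58° = 102°.

φ = 102°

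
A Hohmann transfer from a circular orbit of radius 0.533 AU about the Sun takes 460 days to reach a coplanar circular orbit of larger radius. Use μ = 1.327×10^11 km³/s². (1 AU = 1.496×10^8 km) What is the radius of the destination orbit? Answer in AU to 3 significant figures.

r₂ = 3.17 AU

In km: r₁ = 0.533 × 1.496×10^8 = 7.97368×10^7 km.
Transfer time t = 460 days = 3.9744×10^7 s, and t = π√(a_t³/μ).
So a_t = (μ t²/π²)^(1/3) = (1.327×10^11 × (3.9744×10^7)² / π²)^(1/3) = 2.7693×10^8 km.
Since a_t = (r₁ + r₂)/2, r₂ = 2a_t − r₁ = 2×2.7693×10^8 − 7.97368×10^7 = 4.741232×10^8 km.
In AU: r₂ = 4.741232×10^8 / 1.496×10^8 = 3.17 AU.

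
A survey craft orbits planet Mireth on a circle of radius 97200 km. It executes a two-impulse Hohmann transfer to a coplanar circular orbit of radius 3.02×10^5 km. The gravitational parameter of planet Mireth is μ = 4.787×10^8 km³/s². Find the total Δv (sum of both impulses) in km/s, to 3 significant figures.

Transfer-ellipse semi-major axis a_t = (r₁ + r₂)/2 = (97200 + 3.020×10^5)/2 = 1.996×10^5 km.
At r₁ the circular-orbit speed is v₁ = √(μ/r₁) = 70.18 km/s.
On the transfer ellipse at r₁, v² = μ(2/r − 1/a) gives v_p = √[μ(2/r₁ − 1/a_t)] = 86.32 km/s.
First burn Δv₁ = |v_p − v₁| = 16.14 km/s.
At r₂, v₂ = √(μ/r₂) = 39.81 km/s.
Transfer-orbit speed at r₂: v_a = √[μ(2/r₂ − 1/a_t)] = 27.78 km/s.
Second burn Δv₂ = |v₂ − v_a| = 12.03 km/s.
Total Δv = Δv₁ + Δv₂ = 28.17 km/s.

Δv = 28.2 km/s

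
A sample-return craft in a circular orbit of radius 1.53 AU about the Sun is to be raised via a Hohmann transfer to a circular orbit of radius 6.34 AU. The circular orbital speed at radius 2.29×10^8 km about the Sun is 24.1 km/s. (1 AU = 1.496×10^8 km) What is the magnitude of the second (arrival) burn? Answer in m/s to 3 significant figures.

Δv₂ = 4460 m/s

From the circular-orbit relation v² = μ/r at r = 2.29×10^8 km: μ = v²r = (24.1)² × 2.29×10^8 = 1.33005×10^11 km³/s².
In km: r₁ = 1.53 × 1.496×10^8 = 2.28888×10^8 km; r₂ = 6.34 × 1.496×10^8 = 9.48464×10^8 km.
The Hohmann ellipse has a_t = (r₁ + r₂)/2 = 5.88676×10^8 km.
On the circular orbit at r = 9.48464×10^8 km, v_c = √(μ/r) = 11.842 km/s.
Vis-viva on the transfer ellipse at r = 9.48464×10^8 km gives v_t = √[μ(2/r − 1/a_t)] = 7.3841 km/s.
Δv₂ = |v_t − v_c| = |7.3841 − 11.842| = 4.458 km/s.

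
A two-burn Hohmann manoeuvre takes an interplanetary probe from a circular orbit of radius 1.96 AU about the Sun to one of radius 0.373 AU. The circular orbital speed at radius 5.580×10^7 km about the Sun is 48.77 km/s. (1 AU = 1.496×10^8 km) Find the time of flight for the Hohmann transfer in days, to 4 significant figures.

t = 230.1 days

From the circular-orbit relation v² = μ/r at r = 5.580×10^7 km: μ = v²r = (48.77)² × 5.580×10^7 = 1.32721×10^11 km³/s².
In km: r₁ = 1.96 × 1.496×10^8 = 2.93216×10^8 km; r₂ = 0.373 × 1.496×10^8 = 5.58008×10^7 km.
Semi-major axis of the transfer orbit: a_t = (2.93216×10^8 + 5.58008×10^7)/2 = 1.745084×10^8 km.
By Kepler's third law the transfer-orbit period is T = 2π√(a_t³/μ), so t = T/2 = 1.988×10^7 s.
Converting: 1.988×10^7 s ÷ 86400 s/day = 230.1 days.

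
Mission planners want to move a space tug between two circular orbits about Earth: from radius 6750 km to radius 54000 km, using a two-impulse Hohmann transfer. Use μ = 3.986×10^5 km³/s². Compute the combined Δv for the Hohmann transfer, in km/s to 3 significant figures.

Transfer-ellipse semi-major axis a_t = (r₁ + r₂)/2 = (6750 + 54000)/2 = 30375 km.
Circular speed at r₁: v₁ = √(μ/r₁) = √(3.986×10^5/6750) = 7.684520 km/s.
On the transfer ellipse at r₁, vis-viva equation gives v_p = √[μ(2/r₁ − 1/a_t)] = 10.24603 km/s.
First burn Δv₁ = |v_p − v₁| = 2.562 km/s.
At r₂, v₂ = √(μ/r₂) = 2.717 km/s.
Transfer-orbit speed at r₂: v_a = √[μ(2/r₂ − 1/a_t)] = 1.281 km/s.
Second burn Δv₂ = |v₂ − v_a| = 1.436 km/s.
Δv = Δv₁ + Δv₂ = 2.562 + 1.436 = 3.998 km/s.

Δv = 4.00 km/s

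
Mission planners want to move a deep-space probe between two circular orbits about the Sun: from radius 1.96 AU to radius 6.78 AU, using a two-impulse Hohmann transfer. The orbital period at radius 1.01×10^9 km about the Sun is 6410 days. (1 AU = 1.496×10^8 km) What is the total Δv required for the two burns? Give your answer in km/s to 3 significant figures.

Δv = 9.00 km/s

From Kepler's third law T² = 4π²r³/μ at r = 1.01×10^9 km, T = 6410 days = 6410 × 86400 s = 5.53824×10^8 s: μ = 4π²r³/T² = 1.32611×10^11 km³/s².
In km: r₁ = 1.96 × 1.496×10^8 = 2.93216×10^8 km; r₂ = 6.78 × 1.496×10^8 = 1.014288×10^9 km.
Semi-major axis of the transfer orbit: a_t = (2.93216×10^8 + 1.014288×10^9)/2 = 6.53752×10^8 km.
At r₁ the circular-orbit speed is v₁ = √(μ/r₁) = 21.2665 km/s.
Transfer-orbit speed at r₁ (vis-viva equation): v_p = √[μ(2/r₁ − 1/a_t)] = 26.4893 km/s.
First burn Δv₁ = |v_p − v₁| = 5.2228 km/s.
Circular speed at r₂: v₂ = √(μ/r₂) = 11.4343 km/s.
Transfer-orbit speed at r₂: v_a = √[μ(2/r₂ − 1/a_t)] = 7.65767 km/s.
Second burn Δv₂ = |v₂ − v_a| = 3.7766 km/s.
Δv = Δv₁ + Δv₂ = 5.2228 + 3.7766 = 8.999 km/s.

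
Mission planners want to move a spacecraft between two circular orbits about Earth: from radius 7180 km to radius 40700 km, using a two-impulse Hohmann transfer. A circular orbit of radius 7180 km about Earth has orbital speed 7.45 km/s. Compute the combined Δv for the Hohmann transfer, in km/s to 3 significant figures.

Δv = 3.68 km/s

From the circular-orbit relation v² = μ/r at r = 7180 km: μ = v²r = (7.45)² × 7180 = 3.98508×10^5 km³/s².
Semi-major axis of the transfer orbit: a_t = (7180 + 40700)/2 = 23940 km.
Circular speed at r₁: v₁ = √(μ/r₁) = √(3.98508×10^5/7180) = 7.450 km/s.
On the transfer ellipse at r₁, vis-viva equation gives v_p = √[μ(2/r₁ − 1/a_t)] = 9.714 km/s.
First burn Δv₁ = |v_p − v₁| = 2.264 km/s.
Circular speed at r₂: v₂ = √(μ/r₂) = 3.129 km/s.
Transfer-orbit speed at r₂: v_a = √[μ(2/r₂ − 1/a_t)] = 1.714 km/s.
Second burn Δv₂ = |v₂ − v_a| = 1.415 km/s.
Total Δv = Δv₁ + Δv₂ = 3.679 km/s.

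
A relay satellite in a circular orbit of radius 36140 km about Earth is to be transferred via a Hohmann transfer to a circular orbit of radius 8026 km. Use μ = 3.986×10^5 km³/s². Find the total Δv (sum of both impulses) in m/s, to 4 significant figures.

Δv = 3287 m/s

Semi-major axis of the transfer orbit: a_t = (36140 + 8026)/2 = 22083 km.
Circular speed at r₁: v₁ = √(μ/r₁) = √(3.986×10^5/36140) = 3.321 km/s.
Transfer-orbit speed at r₁ (vis-viva equation): v_a = √[μ(2/r₁ − 1/a_t)] = 2.002 km/s.
First burn Δv₁ = |v_a − v₁| = 1.319 km/s.
At r₂, v₂ = √(μ/r₂) = 7.047 km/s.
Transfer-orbit speed at r₂: v_p = √[μ(2/r₂ − 1/a_t)] = 9.015 km/s.
Second burn Δv₂ = |v₂ − v_p| = 1.968 km/s.
Total Δv = Δv₁ + Δv₂ = 3.287 km/s.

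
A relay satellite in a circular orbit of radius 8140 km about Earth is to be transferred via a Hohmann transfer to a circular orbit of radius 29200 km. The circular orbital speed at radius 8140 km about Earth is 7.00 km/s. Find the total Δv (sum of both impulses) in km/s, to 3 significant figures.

From the circular-orbit relation v² = μ/r at r = 8140 km: μ = v²r = (7.00)² × 8140 = 3.98860×10^5 km³/s².
Transfer-ellipse semi-major axis a_t = (r₁ + r₂)/2 = (8140 + 29200)/2 = 18670 km.
Circular speed at r₁: v₁ = √(μ/r₁) = √(3.98860×10^5/8140) = 7.000 km/s.
On the transfer ellipse at r₁, vis-viva equation gives v_p = √[μ(2/r₁ − 1/a_t)] = 8.754 km/s.
First burn Δv₁ = |v_p − v₁| = 1.754 km/s.
Circular speed at r₂: v₂ = √(μ/r₂) = 3.696 km/s.
Transfer-orbit speed at r₂: v_a = √[μ(2/r₂ − 1/a_t)] = 2.440 km/s.
Second burn Δv₂ = |v₂ − v_a| = 1.256 km/s.
Total Δv = Δv₁ + Δv₂ = 3.010 km/s.

Δv = 3.01 km/s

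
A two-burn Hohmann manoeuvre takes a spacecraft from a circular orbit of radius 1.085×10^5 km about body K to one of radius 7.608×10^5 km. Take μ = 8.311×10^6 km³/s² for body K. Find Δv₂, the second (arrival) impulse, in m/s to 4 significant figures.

Δv₂ = 1654 m/s

Transfer-ellipse semi-major axis a_t = (r₁ + r₂)/2 = (1.085×10^5 + 7.608×10^5)/2 = 4.3465×10^5 km.
On the circular orbit at r = 7.608×10^5 km, v_c = √(μ/r) = 3.305 km/s.
Vis-viva on the transfer ellipse at r = 7.608×10^5 km gives v_t = √[μ(2/r − 1/a_t)] = 1.651 km/s.
Δv₂ = |v_t − v_c| = |1.651 − 3.305| = 1.654 km/s.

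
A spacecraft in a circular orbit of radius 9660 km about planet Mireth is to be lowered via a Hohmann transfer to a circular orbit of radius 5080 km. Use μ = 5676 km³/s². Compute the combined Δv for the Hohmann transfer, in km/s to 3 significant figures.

Δv = 0.283 km/s

Transfer-ellipse semi-major axis a_t = (r₁ + r₂)/2 = (9660 + 5080)/2 = 7370 km.
Circular speed at r₁: v₁ = √(μ/r₁) = √(5676/9660) = 0.76654 km/s.
Transfer-orbit speed at r₁ (v² = μ(2/r − 1/a)): v_a = √[μ(2/r₁ − 1/a_t)] = 0.63640 km/s.
First burn Δv₁ = |v_a − v₁| = 0.13014 km/s.
Circular speed at r₂: v₂ = √(μ/r₂) = 1.05703 km/s.
Transfer-orbit speed at r₂: v_p = √[μ(2/r₂ − 1/a_t)] = 1.21016 km/s.
Second burn Δv₂ = |v₂ − v_p| = 0.15313 km/s.
Total Δv = Δv₁ + Δv₂ = 0.2833 km/s.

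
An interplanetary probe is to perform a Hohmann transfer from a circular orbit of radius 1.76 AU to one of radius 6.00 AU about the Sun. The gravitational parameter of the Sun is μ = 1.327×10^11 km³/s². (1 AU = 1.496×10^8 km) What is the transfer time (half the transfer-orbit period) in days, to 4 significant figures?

In km: r₁ = 1.76 × 1.496×10^8 = 2.63296×10^8 km; r₂ = 6.00 × 1.496×10^8 = 8.976×10^8 km.
Semi-major axis of the transfer orbit: a_t = (2.63296×10^8 + 8.976×10^8)/2 = 5.80448×10^8 km.
Transfer time t = π√(a_t³/μ) = π√((5.80448×10^8)³ / 1.327×10^11) = 1.206×10^8 s.
Converting: 1.206×10^8 s ÷ 86400 s/day = 1396 days.

t = 1396 days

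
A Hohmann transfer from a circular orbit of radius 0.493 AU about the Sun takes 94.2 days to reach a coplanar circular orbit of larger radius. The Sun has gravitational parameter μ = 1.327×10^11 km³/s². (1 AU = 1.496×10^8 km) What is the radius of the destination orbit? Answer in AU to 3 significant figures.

r₂ = 0.793 AU

In km: r₁ = 0.493 × 1.496×10^8 = 7.37528×10^7 km.
Transfer time t = 94.2 days = 8.13888×10^6 s, and t = π√(a_t³/μ).
So a_t = (μ t²/π²)^(1/3) = (1.327×10^11 × (8.13888×10^6)² / π²)^(1/3) = 9.6213×10^7 km.
Since a_t = (r₁ + r₂)/2, r₂ = 2a_t − r₁ = 2×9.6213×10^7 − 7.37528×10^7 = 1.186732×10^8 km.
In AU: r₂ = 1.186732×10^8 / 1.496×10^8 = 0.793 AU.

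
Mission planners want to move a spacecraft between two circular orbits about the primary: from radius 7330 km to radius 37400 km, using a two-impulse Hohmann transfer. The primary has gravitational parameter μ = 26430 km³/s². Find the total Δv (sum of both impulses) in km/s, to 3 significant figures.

The Hohmann ellipse has a_t = (r₁ + r₂)/2 = 22365 km.
Circular speed at r₁: v₁ = √(μ/r₁) = √(26430/7330) = 1.89888 km/s.
Transfer-orbit speed at r₁ (vis-viva): v_p = √[μ(2/r₁ − 1/a_t)] = 2.45555 km/s.
First burn Δv₁ = |v_p − v₁| = 0.5567 km/s.
At r₂, v₂ = √(μ/r₂) = 0.84065 km/s.
Transfer-orbit speed at r₂: v_a = √[μ(2/r₂ − 1/a_t)] = 0.48126 km/s.
Second burn Δv₂ = |v₂ − v_a| = 0.3594 km/s.
Δv = Δv₁ + Δv₂ = 0.5567 + 0.3594 = 0.9161 km/s.

Δv = 0.916 km/s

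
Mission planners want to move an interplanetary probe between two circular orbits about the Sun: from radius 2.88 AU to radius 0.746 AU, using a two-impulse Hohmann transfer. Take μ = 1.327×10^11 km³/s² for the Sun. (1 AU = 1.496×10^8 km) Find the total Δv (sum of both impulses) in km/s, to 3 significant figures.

Δv = 15.3 km/s

In km: r₁ = 2.88 × 1.496×10^8 = 4.30848×10^8 km; r₂ = 0.746 × 1.496×10^8 = 1.116016×10^8 km.
Semi-major axis of the transfer orbit: a_t = (4.30848×10^8 + 1.116016×10^8)/2 = 2.712248×10^8 km.
At r₁ the circular-orbit speed is v₁ = √(μ/r₁) = 17.550 km/s.
Transfer-orbit speed at r₁ (vis-viva): v_a = √[μ(2/r₁ − 1/a_t)] = 11.258 km/s.
First burn Δv₁ = |v_a − v₁| = 6.292 km/s.
Circular speed at r₂: v₂ = √(μ/r₂) = 34.483 km/s.
Transfer-orbit speed at r₂: v_p = √[μ(2/r₂ − 1/a_t)] = 43.461 km/s.
Second burn Δv₂ = |v₂ − v_p| = 8.978 km/s.
Total Δv = Δv₁ + Δv₂ = 15.27 km/s.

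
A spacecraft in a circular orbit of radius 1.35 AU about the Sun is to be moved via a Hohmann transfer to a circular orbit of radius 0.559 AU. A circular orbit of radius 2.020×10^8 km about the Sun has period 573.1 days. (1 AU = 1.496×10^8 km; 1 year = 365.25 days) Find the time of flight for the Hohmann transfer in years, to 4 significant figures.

t = 0.4663 years

From Kepler's third law T² = 4π²r³/μ at r = 2.020×10^8 km, T = 573.1 days = 573.1 × 86400 s = 4.951584×10^7 s: μ = 4π²r³/T² = 1.32717×10^11 km³/s².
In km: r₁ = 1.35 × 1.496×10^8 = 2.0196×10^8 km; r₂ = 0.559 × 1.496×10^8 = 8.36264×10^7 km.
The Hohmann ellipse has a_t = (r₁ + r₂)/2 = 1.427932×10^8 km.
By Kepler's third law the transfer-orbit period is T = 2π√(a_t³/μ), so t = T/2 = 1.4715×10^7 s.
Converting: 1.4715×10^7 s ÷ 3.15576×10^7 s/year (365.25 × 86400) = 0.4663 years.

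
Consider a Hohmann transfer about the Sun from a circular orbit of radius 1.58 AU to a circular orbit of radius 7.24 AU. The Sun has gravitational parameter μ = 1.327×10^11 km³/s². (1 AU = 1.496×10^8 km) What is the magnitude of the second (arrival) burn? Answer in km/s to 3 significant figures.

In km: r₁ = 1.58 × 1.496×10^8 = 2.36368×10^8 km; r₂ = 7.24 × 1.496×10^8 = 1.083104×10^9 km.
Semi-major axis of the transfer orbit: a_t = (2.36368×10^8 + 1.083104×10^9)/2 = 6.59736×10^8 km.
On the circular orbit at r = 1.083104×10^9 km, v_c = √(μ/r) = 11.0688 km/s.
Transfer-orbit speed at the same r (vis-viva, a = a_t): v_t = √[μ(2/r − 1/a_t)] = 6.62536 km/s.
Δv₂ = |v_t − v_c| = |6.62536 − 11.0688| = 4.443 km/s.

Δv₂ = 4.44 km/s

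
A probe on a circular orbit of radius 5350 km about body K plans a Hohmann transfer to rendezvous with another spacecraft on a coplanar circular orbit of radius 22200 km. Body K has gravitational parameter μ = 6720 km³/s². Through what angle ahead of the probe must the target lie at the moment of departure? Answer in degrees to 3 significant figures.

Transfer-ellipse semi-major axis a_t = (r₁ + r₂)/2 = (5350 + 22200)/2 = 13775 km.
The half-period of the transfer ellipse is t = π√(a_t³/μ) = 61959 s.
Target angular speed ω₂ = √(μ/r₂³) = 2.4783×10^-5 rad/s.
Angle swept by the target during transfer: ω₂·t = 1.5355 rad = 87.98°.
Arrival is 180° from departure on the ellipse, so φ = 180° − 87.98° = 92.0°.

φ = 92.0°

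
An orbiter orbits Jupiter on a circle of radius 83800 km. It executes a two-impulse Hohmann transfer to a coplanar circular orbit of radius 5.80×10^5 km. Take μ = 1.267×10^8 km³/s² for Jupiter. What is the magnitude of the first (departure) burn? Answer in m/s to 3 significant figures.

Transfer-ellipse semi-major axis a_t = (r₁ + r₂)/2 = (83800 + 5.800×10^5)/2 = 3.319×10^5 km.
Circular speed at r = 83800 km: v_c = √(μ/r) = 38.88 km/s.
Vis-viva on the transfer ellipse at r = 83800 km gives v_t = √[μ(2/r − 1/a_t)] = 51.40 km/s.
Δv₁ = |v_t − v_c| = |51.40 − 38.88| = 12.52 km/s.

Δv₁ = 12500 m/s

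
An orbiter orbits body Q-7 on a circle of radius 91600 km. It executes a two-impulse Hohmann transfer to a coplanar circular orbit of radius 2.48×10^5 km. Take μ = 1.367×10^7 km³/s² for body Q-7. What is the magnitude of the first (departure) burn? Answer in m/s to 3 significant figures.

Δv₁ = 2550 m/s

The Hohmann ellipse has a_t = (r₁ + r₂)/2 = 1.698×10^5 km.
Circular speed at r = 91600 km: v_c = √(μ/r) = 12.2162 km/s.
Transfer-orbit speed at the same r (vis-viva, a = a_t): v_t = √[μ(2/r − 1/a_t)] = 14.7636 km/s.
Δv₁ = |v_t − v_c| = |14.7636 − 12.2162| = 2.547 km/s.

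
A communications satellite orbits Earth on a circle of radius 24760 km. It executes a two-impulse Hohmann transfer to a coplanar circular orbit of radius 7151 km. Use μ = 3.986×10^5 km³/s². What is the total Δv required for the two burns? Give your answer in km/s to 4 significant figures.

The Hohmann ellipse has a_t = (r₁ + r₂)/2 = 15955.5 km.
Circular speed at r₁: v₁ = √(μ/r₁) = √(3.986×10^5/24760) = 4.012 km/s.
On the transfer ellipse at r₁, v² = μ(2/r − 1/a) gives v_a = √[μ(2/r₁ − 1/a_t)] = 2.686 km/s.
First burn Δv₁ = |v_a − v₁| = 1.326 km/s.
At r₂, v₂ = √(μ/r₂) = 7.46595 km/s.
Transfer-orbit speed at r₂: v_p = √[μ(2/r₂ − 1/a_t)] = 9.30048 km/s.
Second burn Δv₂ = |v₂ − v_p| = 1.835 km/s.
Total Δv = Δv₁ + Δv₂ = 3.161 km/s.

Δv = 3.161 km/s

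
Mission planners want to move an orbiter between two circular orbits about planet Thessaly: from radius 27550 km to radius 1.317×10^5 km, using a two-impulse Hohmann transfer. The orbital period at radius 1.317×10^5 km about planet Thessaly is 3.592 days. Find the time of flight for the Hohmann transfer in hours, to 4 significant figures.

From Kepler's third law T² = 4π²r³/μ at r = 1.317×10^5 km, T = 3.592 days = 3.592 × 86400 s = 3.103488×10^5 s: μ = 4π²r³/T² = 9.36304×10^5 km³/s².
Semi-major axis of the transfer orbit: a_t = (27550 + 1.317×10^5)/2 = 79625 km.
By Kepler's third law the transfer-orbit period is T = 2π√(a_t³/μ), so t = T/2 = 72950 s.
Converting: 72950 s ÷ 3600 s/hour = 20.26 hours.

t = 20.26 hours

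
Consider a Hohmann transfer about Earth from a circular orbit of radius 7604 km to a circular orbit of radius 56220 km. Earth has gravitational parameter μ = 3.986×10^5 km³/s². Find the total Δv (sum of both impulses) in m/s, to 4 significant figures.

Δv = 3733 m/s

Semi-major axis of the transfer orbit: a_t = (7604 + 56220)/2 = 31912 km.
Circular speed at r₁: v₁ = √(μ/r₁) = √(3.986×10^5/7604) = 7.240 km/s.
On the transfer ellipse at r₁, vis-viva gives v_p = √[μ(2/r₁ − 1/a_t)] = 9.610 km/s.
First burn Δv₁ = |v_p − v₁| = 2.370 km/s.
Circular speed at r₂: v₂ = √(μ/r₂) = 2.663 km/s.
Transfer-orbit speed at r₂: v_a = √[μ(2/r₂ − 1/a_t)] = 1.300 km/s.
Second burn Δv₂ = |v₂ − v_a| = 1.363 km/s.
Total Δv = Δv₁ + Δv₂ = 3.733 km/s.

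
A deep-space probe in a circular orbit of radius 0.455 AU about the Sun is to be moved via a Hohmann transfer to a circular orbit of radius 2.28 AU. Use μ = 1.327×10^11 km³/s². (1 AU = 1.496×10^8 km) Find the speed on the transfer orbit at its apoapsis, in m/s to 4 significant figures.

In km: r₁ = 0.455 × 1.496×10^8 = 6.8068×10^7 km; r₂ = 2.28 × 1.496×10^8 = 3.41088×10^8 km.
The Hohmann ellipse has a_t = (r₁ + r₂)/2 = 2.04578×10^8 km.
The apoapsis of the transfer ellipse is at r = 3.41088×10^8 km.
Vis-viva: v = √[μ(2/r − 1/a_t)] = √[1.327×10^11 × (2/3.41088×10^8 − 1/2.04578×10^8)] = 11.38 km/s.

v = 11380 m/s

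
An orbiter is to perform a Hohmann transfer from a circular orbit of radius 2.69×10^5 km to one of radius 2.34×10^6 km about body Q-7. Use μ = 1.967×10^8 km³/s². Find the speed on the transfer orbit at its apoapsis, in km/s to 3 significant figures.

v = 4.16 km/s

The Hohmann ellipse has a_t = (r₁ + r₂)/2 = 1.3045×10^6 km.
At apoapsis, r = 2.340×10^6 km.
Vis-viva: v = √[μ(2/r − 1/a_t)] = √[1.967×10^8 × (2/2.340×10^6 − 1/1.3045×10^6)] = 4.163 km/s.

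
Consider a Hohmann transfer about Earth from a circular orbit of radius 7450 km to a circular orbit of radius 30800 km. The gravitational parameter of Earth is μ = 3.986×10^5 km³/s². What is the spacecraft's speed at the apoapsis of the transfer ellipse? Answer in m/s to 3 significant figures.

v = 2250 m/s

Semi-major axis of the transfer orbit: a_t = (7450 + 30800)/2 = 19125 km.
At apoapsis, r = 30800 km.
From the vis-viva equation, v = √[μ(2/r − 1/a_t)] = 2.245 km/s.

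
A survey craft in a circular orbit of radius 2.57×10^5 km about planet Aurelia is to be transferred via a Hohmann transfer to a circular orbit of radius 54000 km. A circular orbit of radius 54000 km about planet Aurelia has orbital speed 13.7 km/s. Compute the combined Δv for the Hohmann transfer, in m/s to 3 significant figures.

From the circular-orbit relation v² = μ/r at r = 54000 km: μ = v²r = (13.7)² × 54000 = 1.01353×10^7 km³/s².
Semi-major axis of the transfer orbit: a_t = (2.570×10^5 + 54000)/2 = 1.555×10^5 km.
At r₁ the circular-orbit speed is v₁ = √(μ/r₁) = 6.280 km/s.
On the transfer ellipse at r₁, vis-viva gives v_a = √[μ(2/r₁ − 1/a_t)] = 3.701 km/s.
First burn Δv₁ = |v_a − v₁| = 2.579 km/s.
Circular speed at r₂: v₂ = √(μ/r₂) = 13.700 km/s.
Transfer-orbit speed at r₂: v_p = √[μ(2/r₂ − 1/a_t)] = 17.613 km/s.
Second burn Δv₂ = |v₂ − v_p| = 3.913 km/s.
Total Δv = Δv₁ + Δv₂ = 6.492 km/s.

Δv = 6490 m/s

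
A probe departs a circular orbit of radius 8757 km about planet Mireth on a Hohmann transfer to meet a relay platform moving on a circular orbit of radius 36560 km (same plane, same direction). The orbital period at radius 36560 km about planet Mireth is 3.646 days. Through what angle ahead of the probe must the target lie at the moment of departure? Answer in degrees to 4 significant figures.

From Kepler's third law T² = 4π²r³/μ at r = 36560 km, T = 3.646 days = 3.646 × 86400 s = 3.150144×10^5 s: μ = 4π²r³/T² = 19441.0 km³/s².
Semi-major axis of the transfer orbit: a_t = (8757 + 36560)/2 = 22658.5 km.
Transfer time t = π√(a_t³/μ) = 76849 s.
Target angular speed ω₂ = √(μ/r₂³) = 1.9946×10^-5 rad/s.
Angle swept by the target during transfer: ω₂·t = 1.5328 rad = 87.82°.
Arrival is 180° from departure on the ellipse, so φ = 180° − 87.82° = 92.18°.

φ = 92.18°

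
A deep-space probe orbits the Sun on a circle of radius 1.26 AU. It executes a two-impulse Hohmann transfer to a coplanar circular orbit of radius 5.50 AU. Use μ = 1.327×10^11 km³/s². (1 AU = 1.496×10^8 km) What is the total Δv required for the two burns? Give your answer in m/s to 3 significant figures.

Δv = 12300 m/s

In km: r₁ = 1.26 × 1.496×10^8 = 1.88496×10^8 km; r₂ = 5.50 × 1.496×10^8 = 8.228×10^8 km.
The Hohmann ellipse has a_t = (r₁ + r₂)/2 = 5.05648×10^8 km.
Circular speed at r₁: v₁ = √(μ/r₁) = √(1.327×10^11/1.88496×10^8) = 26.533 km/s.
On the transfer ellipse at r₁, vis-viva equation gives v_p = √[μ(2/r₁ − 1/a_t)] = 33.846 km/s.
First burn Δv₁ = |v_p − v₁| = 7.313 km/s.
At r₂, v₂ = √(μ/r₂) = 12.70 km/s.
Transfer-orbit speed at r₂: v_a = √[μ(2/r₂ − 1/a_t)] = 7.754 km/s.
Second burn Δv₂ = |v₂ − v_a| = 4.946 km/s.
Δv = Δv₁ + Δv₂ = 7.313 + 4.946 = 12.26 km/s.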